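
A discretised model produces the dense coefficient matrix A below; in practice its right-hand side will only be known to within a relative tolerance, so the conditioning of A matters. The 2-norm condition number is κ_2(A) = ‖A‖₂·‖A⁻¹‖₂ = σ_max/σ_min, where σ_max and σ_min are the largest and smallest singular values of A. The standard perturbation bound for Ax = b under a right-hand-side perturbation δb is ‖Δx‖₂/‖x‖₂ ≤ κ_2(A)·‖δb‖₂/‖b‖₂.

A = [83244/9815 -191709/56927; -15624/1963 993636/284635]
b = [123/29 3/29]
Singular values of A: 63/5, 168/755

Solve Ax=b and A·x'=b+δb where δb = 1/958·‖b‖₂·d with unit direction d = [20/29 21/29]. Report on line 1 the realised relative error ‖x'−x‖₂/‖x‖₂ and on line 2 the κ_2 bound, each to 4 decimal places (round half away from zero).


0.0015
0.0591

from the listed singular values, σ₁ = 63/5, σ_n = 168/755
condition number: (63/5) ÷ (168/755) = 56.6250
worst-case relative error ≤ 56.6250 × 1/958 = 0.0591
solve Ax = b  →  x = [5.4052 12.3535]
‖b‖₂ = 4.2426 and ‖x‖₂ = 13.4842
Δx = A⁻¹·δb where δb = 1/958·4.2426·d; ‖Δx‖ = 0.0199
dividing the unrounded norms, ‖Δx‖/‖x‖ = 0.0015
tightness: 0.0015 against a bound of 0.0591 (unrounded ratio ≈ 0.0250)


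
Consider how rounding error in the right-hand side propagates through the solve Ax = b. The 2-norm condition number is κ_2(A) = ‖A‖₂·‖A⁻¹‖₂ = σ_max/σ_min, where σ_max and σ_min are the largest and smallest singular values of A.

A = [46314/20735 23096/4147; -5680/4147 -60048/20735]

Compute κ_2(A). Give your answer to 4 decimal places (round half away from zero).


AᵀA = [2951546596/429940225 1410740784/85988045; 1410740784/85988045 16941392704/429940225]; tr = 4708388/101761, det = 85525504/63600625
λ_max, λ_min = (4708388/101761 ± √13820760830839824/6472063200625)/2 = 1156/25, 73984/2544025
σ_max=√(1156/25)=(34/5), σ_min=√(73984/2544025)=(272/1595) → κ = 39.8750

39.8750


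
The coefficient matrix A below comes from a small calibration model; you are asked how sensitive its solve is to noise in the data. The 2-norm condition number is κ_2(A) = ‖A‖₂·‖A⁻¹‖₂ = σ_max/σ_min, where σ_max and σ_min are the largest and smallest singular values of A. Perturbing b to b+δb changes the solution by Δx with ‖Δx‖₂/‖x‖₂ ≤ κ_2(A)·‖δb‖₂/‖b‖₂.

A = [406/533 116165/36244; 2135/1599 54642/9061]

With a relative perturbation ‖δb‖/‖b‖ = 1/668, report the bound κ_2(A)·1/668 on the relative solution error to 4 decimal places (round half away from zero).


form AᵀA = [6041749/2556801 5962075/568178; 5962075/568178 211994041/4545424] with trace 1192513/24336 and determinant 2401/24336
solving λ² − 1192513/24336·λ + 2401/24336 = 0 gives λ = 49, 49/24336
κ = σ_max/σ_min = 7/(7/156) = 156.0000
worst-case relative error ≤ 156.0000 × 1/668 = 0.2335

0.2335


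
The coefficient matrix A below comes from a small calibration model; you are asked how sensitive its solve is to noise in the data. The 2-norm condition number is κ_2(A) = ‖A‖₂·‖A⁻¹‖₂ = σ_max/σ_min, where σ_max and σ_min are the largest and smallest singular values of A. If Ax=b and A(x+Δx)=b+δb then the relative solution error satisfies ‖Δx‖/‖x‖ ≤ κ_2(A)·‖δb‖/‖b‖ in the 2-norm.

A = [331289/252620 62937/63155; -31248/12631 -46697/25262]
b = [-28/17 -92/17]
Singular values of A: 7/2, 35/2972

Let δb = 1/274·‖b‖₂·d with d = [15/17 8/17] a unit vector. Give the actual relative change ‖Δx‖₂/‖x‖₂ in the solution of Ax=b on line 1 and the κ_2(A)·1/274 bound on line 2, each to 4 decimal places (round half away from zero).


from the listed singular values, σ₁ = 7/2, σ_n = 35/2972
κ = σ_max/σ_min = (7/2)/(35/2972) = 297.2000
bound on ‖Δx‖/‖x‖: κ·ε = 297.2000·1/274 = 1.0847
solve Ax = b  →  x = [204.7086 -271.0400]
‖b‖₂ = 5.6569 and ‖x‖₂ = 339.6591
δb = ε·‖b‖·d = [0.0182 0.0097]; solving A·Δx = δb gives ‖Δx‖ = 1.7531
realised ‖Δx‖/‖x‖ = 0.0052
realised/bound (from unrounded values) ≈ 0.0048

0.0052
1.0847


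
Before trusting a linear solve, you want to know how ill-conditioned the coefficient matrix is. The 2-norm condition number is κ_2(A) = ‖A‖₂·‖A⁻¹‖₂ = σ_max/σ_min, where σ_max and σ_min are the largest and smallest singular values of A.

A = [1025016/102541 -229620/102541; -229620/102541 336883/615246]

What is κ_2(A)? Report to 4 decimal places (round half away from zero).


240.1875

M = AᵀA = [656384976/6255001 -147683930/6255001; -147683930/6255001 1196670169/225180036]. tr(M)=14768905/133956, det(M)=784/3721
eigenvalues of AᵀA: λ = (tr ± √(tr²−4·det))/2 = 441/4, 64/33489
κ_2(A) = √(λ_max/λ_min) = √((441/4) / (64/33489)) = 240.1875


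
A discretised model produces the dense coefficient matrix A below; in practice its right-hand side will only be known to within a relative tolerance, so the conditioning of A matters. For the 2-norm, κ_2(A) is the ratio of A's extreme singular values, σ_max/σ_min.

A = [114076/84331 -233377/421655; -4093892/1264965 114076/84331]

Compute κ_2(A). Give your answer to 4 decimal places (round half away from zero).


M = AᵀA = [116496756256/9468263025 -3235993892/631217535; -3235993892/631217535 2247326441/1052029225]. tr(M)=32360401/2241009, det(M)=2085136/1400630625
solving λ² − 32360401/2241009·λ + 2085136/1400630625 = 0 gives λ = 361/25, 5776/56025225
κ_2(A) = √(λ_max/λ_min) = √((361/25) / (5776/56025225)) = 374.2500

374.2500


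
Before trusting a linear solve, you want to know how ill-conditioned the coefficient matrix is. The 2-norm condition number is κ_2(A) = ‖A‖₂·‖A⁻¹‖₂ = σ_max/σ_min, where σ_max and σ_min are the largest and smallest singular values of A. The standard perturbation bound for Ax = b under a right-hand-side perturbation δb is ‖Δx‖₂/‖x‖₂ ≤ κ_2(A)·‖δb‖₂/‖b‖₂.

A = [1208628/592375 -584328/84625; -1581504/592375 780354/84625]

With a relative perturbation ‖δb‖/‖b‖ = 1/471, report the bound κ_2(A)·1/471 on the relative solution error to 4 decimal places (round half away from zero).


0.8049

form AᵀA = [158477461776/14036325625 -77614726176/2005189375; -77614726176/2005189375 38015663076/286455625] with trace 3233991924/22458121 and determinant 3240000/22458121
λ_max, λ_min = (3233991924/22458121 ± √10458412707249061776/504367198850641)/2 = 144, 22500/22458121
so κ_2 = √(144 / (22500/22458121)) = 379.1200
κ_2(A)·‖δb‖/‖b‖ = 0.8049


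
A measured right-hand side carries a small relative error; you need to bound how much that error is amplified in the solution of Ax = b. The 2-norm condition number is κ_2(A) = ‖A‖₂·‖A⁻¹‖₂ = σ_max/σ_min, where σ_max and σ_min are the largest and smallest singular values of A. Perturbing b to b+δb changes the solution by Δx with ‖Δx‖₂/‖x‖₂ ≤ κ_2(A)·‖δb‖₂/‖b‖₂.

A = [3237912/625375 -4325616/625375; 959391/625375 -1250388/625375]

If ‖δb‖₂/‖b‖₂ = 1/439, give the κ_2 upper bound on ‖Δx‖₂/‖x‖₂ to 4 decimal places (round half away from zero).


form AᵀA = [18247208337/625750225 -24328919916/625750225; -24328919916/625750225 32439078288/625750225] with trace 2027451465/25030009 and determinant 1679616/25030009
char-poly roots: 81 and 20736/25030009
κ = σ_max/σ_min = 9/(144/5003) = 312.6875
κ_2(A)·‖δb‖/‖b‖ = 0.7123

0.7123


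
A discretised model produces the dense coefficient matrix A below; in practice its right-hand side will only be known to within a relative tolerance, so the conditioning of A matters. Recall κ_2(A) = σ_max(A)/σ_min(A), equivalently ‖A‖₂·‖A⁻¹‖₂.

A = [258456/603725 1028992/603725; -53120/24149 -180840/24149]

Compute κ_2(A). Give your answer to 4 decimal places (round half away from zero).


M = AᵀA = [1088865856/216825625 3729825792/216825625; 3729825792/216825625 12788974144/216825625]. tr(M)=22204544/346921, det(M)=102400/346921
λ_max, λ_min = (22204544/346921 ± √492899675406336/120354180241)/2 = 64, 1600/346921
κ = σ_max/σ_min = 8/(40/589) = 117.8000

117.8000


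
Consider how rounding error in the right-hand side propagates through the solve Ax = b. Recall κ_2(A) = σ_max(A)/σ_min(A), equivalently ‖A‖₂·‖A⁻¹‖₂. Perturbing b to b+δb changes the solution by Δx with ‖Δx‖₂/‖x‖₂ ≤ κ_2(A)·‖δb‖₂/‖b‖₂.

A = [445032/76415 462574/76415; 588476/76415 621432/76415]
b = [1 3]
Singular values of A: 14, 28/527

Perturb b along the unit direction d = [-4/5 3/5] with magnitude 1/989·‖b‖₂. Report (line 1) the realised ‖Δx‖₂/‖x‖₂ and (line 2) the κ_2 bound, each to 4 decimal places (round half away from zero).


0.0032
0.2664

largest singular value 14, smallest 28/527
κ = σ_max/σ_min = 14/(28/527) = 263.5000
κ_2(A)·‖δb‖/‖b‖ = 0.2664
solve Ax = b  →  x = [-13.4815 13.1355]
2-norm of b is 3.1623; of x, 18.8226
with δb = [-0.0026 0.0019], A·Δx = δb → ‖Δx‖ = 0.0602
relative error = 0.0032
realised/bound (from unrounded values) ≈ 0.0120


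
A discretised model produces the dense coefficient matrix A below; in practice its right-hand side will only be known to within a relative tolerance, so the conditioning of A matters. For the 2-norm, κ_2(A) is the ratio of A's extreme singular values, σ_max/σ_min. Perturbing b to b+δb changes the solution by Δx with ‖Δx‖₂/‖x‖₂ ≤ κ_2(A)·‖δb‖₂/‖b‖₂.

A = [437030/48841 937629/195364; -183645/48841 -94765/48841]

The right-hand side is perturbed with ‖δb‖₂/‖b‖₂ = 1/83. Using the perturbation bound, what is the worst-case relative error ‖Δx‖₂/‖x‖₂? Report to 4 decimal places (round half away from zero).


M = AᵀA = [1329708325/14115049 1418297265/28230098; 1418297265/28230098 6052275889/225840784]. tr(M)=94559201/781456, det(M)=366025/781456
λ_max, λ_min = (94559201/781456 ± √8940298364028801/610673479936)/2 = 121, 3025/781456
κ = σ_max/σ_min = 11/(55/884) = 176.8000
perturbation bound = 176.8000·1/83 = 2.1301

2.1301


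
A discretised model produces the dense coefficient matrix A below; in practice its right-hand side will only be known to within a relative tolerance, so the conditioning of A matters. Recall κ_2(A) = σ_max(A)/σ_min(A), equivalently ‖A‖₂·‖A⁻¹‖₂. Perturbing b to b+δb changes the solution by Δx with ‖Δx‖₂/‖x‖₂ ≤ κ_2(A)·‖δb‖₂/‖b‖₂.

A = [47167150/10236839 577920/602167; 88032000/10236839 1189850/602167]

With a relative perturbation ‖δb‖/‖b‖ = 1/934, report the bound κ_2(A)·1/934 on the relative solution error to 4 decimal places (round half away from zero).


form AᵀA = [34513401602500/362605095889 7764924384000/362605095889; 7764924384000/362605095889 1749734548900/362605095889] with trace 21572359400/215707969 and determinant 156250000/215707969
eigenvalues of AᵀA: λ = (tr ± √(tr²−4·det))/2 = 100, 1562500/215707969
σ_max=√100=10, σ_min=√(1562500/215707969)=(1250/14687) → κ = 117.4960
bound on ‖Δx‖/‖x‖: κ·ε = 117.4960·1/934 = 0.1258

0.1258


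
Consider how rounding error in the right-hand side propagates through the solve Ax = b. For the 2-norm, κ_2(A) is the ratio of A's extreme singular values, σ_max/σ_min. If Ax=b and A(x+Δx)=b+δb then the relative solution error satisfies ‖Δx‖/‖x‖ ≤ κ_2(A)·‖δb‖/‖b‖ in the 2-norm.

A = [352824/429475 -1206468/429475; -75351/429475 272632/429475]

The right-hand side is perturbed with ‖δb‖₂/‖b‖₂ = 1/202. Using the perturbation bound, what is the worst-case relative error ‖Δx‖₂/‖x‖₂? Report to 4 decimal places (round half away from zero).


1.5557

M = AᵀA = [77431617/109725625 -265445544/109725625; -265445544/109725625 910109008/109725625]. tr(M)=1580065/175561, det(M)=144/175561
λ_max, λ_min = (1580065/175561 ± √2496504281089/30821664721)/2 = 9, 16/175561
κ = σ_max/σ_min = 3/(4/419) = 314.2500
worst-case relative error ≤ 314.2500 × 1/202 = 1.5557


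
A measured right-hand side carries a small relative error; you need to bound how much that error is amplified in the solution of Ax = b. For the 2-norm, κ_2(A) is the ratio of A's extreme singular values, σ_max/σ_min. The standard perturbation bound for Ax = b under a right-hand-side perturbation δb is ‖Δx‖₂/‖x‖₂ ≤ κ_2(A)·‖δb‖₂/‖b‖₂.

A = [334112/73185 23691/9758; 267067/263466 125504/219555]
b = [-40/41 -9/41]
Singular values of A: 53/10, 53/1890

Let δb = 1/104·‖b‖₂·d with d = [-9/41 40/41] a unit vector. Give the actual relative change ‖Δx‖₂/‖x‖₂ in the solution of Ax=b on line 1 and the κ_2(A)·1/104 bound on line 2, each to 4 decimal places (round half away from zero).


from the listed singular values, σ₁ = 53/10, σ_n = 53/1890
condition number: (53/10) ÷ (53/1890) = 189.0000
bound on ‖Δx‖/‖x‖: κ·ε = 189.0000·1/104 = 1.8173
solve Ax = b  →  x = [-0.1665 -0.0888]
‖b‖₂ = 1.0000 and ‖x‖₂ = 0.1887
with δb = [-0.0021 0.0094], A·Δx = δb → ‖Δx‖ = 0.3429
dividing the unrounded norms, ‖Δx‖/‖x‖ = 1.8173
realised/bound = 1 exactly: the bound is attained for this b and d

1.8173
1.8173


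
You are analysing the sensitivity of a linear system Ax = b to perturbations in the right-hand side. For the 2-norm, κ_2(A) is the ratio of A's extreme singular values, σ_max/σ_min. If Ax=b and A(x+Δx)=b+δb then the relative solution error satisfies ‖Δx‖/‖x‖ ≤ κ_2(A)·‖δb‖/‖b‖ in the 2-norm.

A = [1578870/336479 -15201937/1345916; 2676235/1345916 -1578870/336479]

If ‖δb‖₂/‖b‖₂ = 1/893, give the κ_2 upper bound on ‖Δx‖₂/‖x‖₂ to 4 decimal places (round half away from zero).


form AᵀA = [278387700625/10718875024 -41756374890/669929689; -41756374890/669929689 1603456663801/10718875024] with trace 5567586877/31712648 and determinant 197262025/1014804736
λ_max, λ_min = (5567586877/31712648 ± √1937327604393580569/62855752698244)/2 = 2809/16, 70225/63425296
so κ_2 = √((2809/16) / (70225/63425296)) = 398.2000
worst-case relative error ≤ 398.2000 × 1/893 = 0.4459

0.4459


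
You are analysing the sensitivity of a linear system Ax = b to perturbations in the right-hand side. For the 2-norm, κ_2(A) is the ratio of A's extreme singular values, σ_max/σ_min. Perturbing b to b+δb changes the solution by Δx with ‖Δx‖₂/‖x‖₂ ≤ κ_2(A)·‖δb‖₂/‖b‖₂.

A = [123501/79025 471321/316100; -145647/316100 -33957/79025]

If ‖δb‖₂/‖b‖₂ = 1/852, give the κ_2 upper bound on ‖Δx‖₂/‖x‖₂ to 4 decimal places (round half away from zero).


0.3838

form AᵀA = [424404801/159870736 25261740/9991921; 25261740/9991921 384948369/159870736] with trace 481185/95048 and determinant 729/3041536
eigenvalues of AᵀA: λ = (tr ± √(tr²−4·det))/2 = 81/16, 9/190096
σ_max=√(81/16)=(9/4), σ_min=√(9/190096)=(3/436) → κ = 327.0000
perturbation bound = 327.0000·1/852 = 0.3838


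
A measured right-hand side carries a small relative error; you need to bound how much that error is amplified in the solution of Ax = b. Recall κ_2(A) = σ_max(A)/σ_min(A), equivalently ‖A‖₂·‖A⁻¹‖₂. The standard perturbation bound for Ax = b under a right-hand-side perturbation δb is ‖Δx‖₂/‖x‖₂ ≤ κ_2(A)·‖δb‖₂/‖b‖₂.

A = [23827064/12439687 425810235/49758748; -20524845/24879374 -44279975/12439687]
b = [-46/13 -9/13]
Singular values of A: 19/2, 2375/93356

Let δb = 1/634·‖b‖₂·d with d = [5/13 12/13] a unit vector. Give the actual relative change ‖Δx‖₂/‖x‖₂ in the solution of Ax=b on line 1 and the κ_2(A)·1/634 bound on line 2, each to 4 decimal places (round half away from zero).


0.0028
0.5890

from the listed singular values, σ₁ = 19/2, σ_n = 2375/93356
κ = σ_max/σ_min = (19/2)/(2375/93356) = 373.4240
bound on ‖Δx‖/‖x‖: κ·ε = 373.4240·1/634 = 0.5890
solve Ax = b  →  x = [76.6288 -17.5652]
‖b‖ = 3.6056, ‖x‖ = 78.6162
δb = ε·‖b‖·d = [0.0022 0.0052]; solving A·Δx = δb gives ‖Δx‖ = 0.2235
relative error = 0.0028
realised/bound (from unrounded values) ≈ 0.0048


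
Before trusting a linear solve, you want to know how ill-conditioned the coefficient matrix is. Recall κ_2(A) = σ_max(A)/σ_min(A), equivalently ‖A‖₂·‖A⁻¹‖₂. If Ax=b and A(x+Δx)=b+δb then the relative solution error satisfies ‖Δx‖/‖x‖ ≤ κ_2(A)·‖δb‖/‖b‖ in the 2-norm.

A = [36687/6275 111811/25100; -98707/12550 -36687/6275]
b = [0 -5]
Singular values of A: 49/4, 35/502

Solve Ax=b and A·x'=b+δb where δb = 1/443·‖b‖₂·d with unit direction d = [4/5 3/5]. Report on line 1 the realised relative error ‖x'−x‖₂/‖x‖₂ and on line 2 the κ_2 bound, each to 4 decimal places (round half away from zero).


from the listed singular values, σ₁ = 49/4, σ_n = 35/502
κ_2(A) = (49/4) / (35/502) = 175.7000
bound on ‖Δx‖/‖x‖: κ·ε = 175.7000·1/443 = 0.3966
solve Ax = b  →  x = [26.0784 -34.2269]
‖b‖ = 5.0000, ‖x‖ = 43.0298
δb = ε·‖b‖·d = [0.0090 0.0068]; solving A·Δx = δb gives ‖Δx‖ = 0.1619
realised ‖Δx‖/‖x‖ = 0.0038
so the bound overstates the realised error by a factor of ≈ 105.4230 (computed from the unrounded values)

0.0038
0.3966


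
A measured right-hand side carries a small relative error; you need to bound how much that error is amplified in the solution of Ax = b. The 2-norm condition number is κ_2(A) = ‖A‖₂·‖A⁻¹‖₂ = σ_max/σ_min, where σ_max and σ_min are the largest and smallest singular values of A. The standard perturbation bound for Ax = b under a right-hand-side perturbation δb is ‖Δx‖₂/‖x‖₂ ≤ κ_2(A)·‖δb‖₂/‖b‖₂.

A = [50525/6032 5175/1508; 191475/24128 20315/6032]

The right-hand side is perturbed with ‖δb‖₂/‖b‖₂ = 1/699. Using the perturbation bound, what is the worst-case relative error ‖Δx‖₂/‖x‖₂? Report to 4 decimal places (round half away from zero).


M = AᵀA = [92160625/692224 9599625/173056; 9599625/173056 1000225/43264]. tr(M)=640025/4096, det(M)=15625/16384
char-poly roots: 625/4 and 25/4096
σ_max=√(625/4)=(25/2), σ_min=√(25/4096)=(5/64) → κ = 160.0000
bound on ‖Δx‖/‖x‖: κ·ε = 160.0000·1/699 = 0.2289

0.2289


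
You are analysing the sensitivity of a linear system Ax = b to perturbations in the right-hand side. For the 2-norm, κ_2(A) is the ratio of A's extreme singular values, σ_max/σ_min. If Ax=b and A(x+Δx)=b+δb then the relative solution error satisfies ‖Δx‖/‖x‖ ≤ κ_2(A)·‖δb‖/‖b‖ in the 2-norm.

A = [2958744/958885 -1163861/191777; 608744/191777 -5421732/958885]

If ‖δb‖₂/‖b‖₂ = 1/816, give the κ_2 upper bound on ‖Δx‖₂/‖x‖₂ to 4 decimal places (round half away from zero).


form AᵀA = [21424967296/1093294225 -8019041112/218658845; -8019041112/218658845 75219368089/1093294225] with trace 66881893/756605 and determinant 312299584/94575625
solving λ² − 66881893/756605·λ + 312299584/94575625 = 0 gives λ = 2209/25, 141376/3783025
κ_2(A) = √(λ_max/λ_min) = √((2209/25) / (141376/3783025)) = 48.6250
κ_2(A)·‖δb‖/‖b‖ = 0.0596

0.0596


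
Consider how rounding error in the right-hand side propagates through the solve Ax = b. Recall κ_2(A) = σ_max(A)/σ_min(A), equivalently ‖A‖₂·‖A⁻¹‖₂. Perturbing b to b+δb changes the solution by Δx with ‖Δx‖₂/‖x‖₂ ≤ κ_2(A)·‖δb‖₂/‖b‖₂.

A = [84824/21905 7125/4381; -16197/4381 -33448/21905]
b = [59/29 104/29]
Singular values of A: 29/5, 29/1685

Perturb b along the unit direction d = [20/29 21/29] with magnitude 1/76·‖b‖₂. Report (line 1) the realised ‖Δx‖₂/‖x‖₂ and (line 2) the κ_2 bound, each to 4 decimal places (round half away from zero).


0.0136
4.4342

σ_max = 29/5, σ_min = 29/1685
condition number: (29/5) ÷ (29/1685) = 337.0000
perturbation bound = 337.0000·1/76 = 4.4342
solve Ax = b  →  x = [-89.5491 214.4695]
‖b‖ = 4.1231, ‖x‖ = 232.4139
δb = ε·‖b‖·d = [0.0374 0.0393]; solving A·Δx = δb gives ‖Δx‖ = 3.1522
relative error = 0.0136
tightness: 0.0136 against a bound of 4.4342 (unrounded ratio ≈ 0.0031)


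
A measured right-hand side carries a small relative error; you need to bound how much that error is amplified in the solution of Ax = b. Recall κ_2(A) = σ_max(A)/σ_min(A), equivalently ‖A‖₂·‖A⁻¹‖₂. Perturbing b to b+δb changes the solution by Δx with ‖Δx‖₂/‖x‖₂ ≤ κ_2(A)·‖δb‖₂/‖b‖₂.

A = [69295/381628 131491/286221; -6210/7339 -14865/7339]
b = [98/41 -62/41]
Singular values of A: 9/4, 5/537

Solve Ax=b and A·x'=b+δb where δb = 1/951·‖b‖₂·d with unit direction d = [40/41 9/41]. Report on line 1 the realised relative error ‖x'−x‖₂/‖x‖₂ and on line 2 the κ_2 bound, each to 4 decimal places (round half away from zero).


from the listed singular values, σ₁ = 9/4, σ_n = 5/537
κ = σ_max/σ_min = (9/4)/(5/537) = 241.6500
perturbation bound = 241.6500·1/951 = 0.2541
solve Ax = b  →  x = [-197.9350 83.4359]
‖b‖₂ = 2.8284 and ‖x‖₂ = 214.8018
re-solving with b+δb shifts x by Δx of norm 0.3194
realised ‖Δx‖/‖x‖ = 0.0015
tightness: 0.0015 against a bound of 0.2541 (unrounded ratio ≈ 0.0059)

0.0015
0.2541


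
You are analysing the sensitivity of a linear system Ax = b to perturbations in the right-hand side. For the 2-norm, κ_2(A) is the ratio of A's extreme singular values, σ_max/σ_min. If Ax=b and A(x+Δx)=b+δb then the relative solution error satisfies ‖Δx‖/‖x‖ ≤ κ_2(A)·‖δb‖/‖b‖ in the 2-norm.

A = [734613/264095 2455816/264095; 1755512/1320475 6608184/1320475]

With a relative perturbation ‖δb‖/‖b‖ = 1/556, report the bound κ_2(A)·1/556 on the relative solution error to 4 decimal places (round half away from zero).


form AᵀA = [57346812721/6033405625 196202786472/6033405625; 196202786472/6033405625 672816267904/6033405625] with trace 1168260929/9653449 and determinant 23425600/9653449
eigenvalues of AᵀA: λ = (tr ± √(tr²−4·det))/2 = 121, 193600/9653449
σ_max=√121=11, σ_min=√(193600/9653449)=(440/3107) → κ = 77.6750
perturbation bound = 77.6750·1/556 = 0.1397

0.1397


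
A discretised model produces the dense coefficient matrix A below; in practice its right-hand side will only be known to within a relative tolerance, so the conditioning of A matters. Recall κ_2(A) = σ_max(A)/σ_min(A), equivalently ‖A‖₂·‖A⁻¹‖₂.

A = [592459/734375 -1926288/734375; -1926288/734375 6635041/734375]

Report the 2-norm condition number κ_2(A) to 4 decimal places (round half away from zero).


235.0000

M = AᵀA = [6498549001/862890625 -22275594432/862890625; -22275594432/862890625 76374967249/862890625]. tr(M)=132597626/1380625, det(M)=5764801/34515625
char-poly roots: 2401/25 and 2401/1380625
κ = σ_max/σ_min = (49/5)/(49/1175) = 235.0000


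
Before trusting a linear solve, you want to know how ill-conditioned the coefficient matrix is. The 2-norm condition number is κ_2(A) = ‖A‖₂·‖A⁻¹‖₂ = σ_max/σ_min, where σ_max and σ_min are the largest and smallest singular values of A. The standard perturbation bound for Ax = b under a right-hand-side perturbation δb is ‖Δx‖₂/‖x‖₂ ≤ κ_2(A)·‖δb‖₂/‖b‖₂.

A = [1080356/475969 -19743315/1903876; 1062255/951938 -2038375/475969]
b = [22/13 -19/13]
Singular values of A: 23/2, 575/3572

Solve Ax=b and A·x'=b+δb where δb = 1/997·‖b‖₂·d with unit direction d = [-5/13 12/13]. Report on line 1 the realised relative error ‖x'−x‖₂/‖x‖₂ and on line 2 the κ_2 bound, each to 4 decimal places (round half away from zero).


0.0011
0.0717

largest singular value 23/2, smallest 575/3572
κ = σ_max/σ_min = (23/2)/(575/3572) = 71.4400
perturbation bound = 71.4400·1/997 = 0.0717
solve Ax = b  →  x = [-12.1022 -2.8121]
‖b‖₂ = 2.2361 and ‖x‖₂ = 12.4247
δb = ε·‖b‖·d = [-0.0009 0.0021]; solving A·Δx = δb gives ‖Δx‖ = 0.0139
dividing the unrounded norms, ‖Δx‖/‖x‖ = 0.0011
tightness: 0.0011 against a bound of 0.0717 (unrounded ratio ≈ 0.0156)


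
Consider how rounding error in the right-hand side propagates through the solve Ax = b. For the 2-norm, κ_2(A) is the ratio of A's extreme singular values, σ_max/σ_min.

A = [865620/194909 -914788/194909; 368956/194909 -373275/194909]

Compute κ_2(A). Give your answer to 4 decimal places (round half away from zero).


form AᵀA = [5239210144/224790049 -5500478340/224790049; -5500478340/224790049 5776161601/224790049] with trace 13097945/267289 and determinant 38416/267289
char-poly roots: 49 and 784/267289
σ_max=√49=7, σ_min=√(784/267289)=(28/517) → κ = 129.2500

129.2500


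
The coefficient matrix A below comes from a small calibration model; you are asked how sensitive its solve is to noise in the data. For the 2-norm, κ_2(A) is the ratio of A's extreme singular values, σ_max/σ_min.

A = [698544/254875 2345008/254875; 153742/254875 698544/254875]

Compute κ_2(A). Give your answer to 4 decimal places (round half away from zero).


form AᵀA = [818560516/103938025 2792778912/103938025; 2792778912/103938025 9579241984/103938025] with trace 415912100/4157521 and determinant 16000000/4157521
char-poly roots: 100 and 160000/4157521
so κ_2 = √(100 / (160000/4157521)) = 50.9750

50.9750


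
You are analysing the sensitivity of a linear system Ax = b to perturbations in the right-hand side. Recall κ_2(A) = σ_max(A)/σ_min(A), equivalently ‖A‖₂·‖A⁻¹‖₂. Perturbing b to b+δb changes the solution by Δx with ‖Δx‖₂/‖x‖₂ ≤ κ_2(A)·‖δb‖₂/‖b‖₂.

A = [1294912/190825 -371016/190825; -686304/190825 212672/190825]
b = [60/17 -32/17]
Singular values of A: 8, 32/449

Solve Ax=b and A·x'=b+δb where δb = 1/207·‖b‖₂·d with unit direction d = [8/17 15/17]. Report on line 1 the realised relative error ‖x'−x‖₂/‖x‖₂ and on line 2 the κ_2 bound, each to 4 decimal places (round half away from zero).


0.5423
0.5423

largest singular value 8, smallest 32/449
condition number: 8 ÷ (32/449) = 112.2500
κ_2(A)·‖δb‖/‖b‖ = 0.5423
solve Ax = b  →  x = [0.4800 -0.1400]
2-norm of b is 4.0000; of x, 0.5000
re-solving with b+δb shifts x by Δx of norm 0.2711
relative error = 0.5423
realised/bound = 1 exactly: the bound is attained for this b and d


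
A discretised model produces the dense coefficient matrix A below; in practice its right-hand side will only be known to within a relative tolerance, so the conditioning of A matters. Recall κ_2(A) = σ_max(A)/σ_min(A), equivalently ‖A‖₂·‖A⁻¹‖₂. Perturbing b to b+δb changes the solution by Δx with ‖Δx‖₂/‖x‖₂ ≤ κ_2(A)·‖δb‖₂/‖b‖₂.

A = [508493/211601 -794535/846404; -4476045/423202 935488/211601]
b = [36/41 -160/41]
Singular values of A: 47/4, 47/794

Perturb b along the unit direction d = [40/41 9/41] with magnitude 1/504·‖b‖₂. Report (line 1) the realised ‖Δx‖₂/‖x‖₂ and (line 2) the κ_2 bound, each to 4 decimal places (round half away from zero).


0.3938
0.3938

largest singular value 47/4, smallest 47/794
condition number: (47/4) ÷ (47/794) = 198.5000
κ_2(A)·‖δb‖/‖b‖ = 0.3938
solve Ax = b  →  x = [0.3142 -0.1309]
‖b‖₂ = 4.0000 and ‖x‖₂ = 0.3404
Δx = A⁻¹·δb where δb = 1/504·4.0000·d; ‖Δx‖ = 0.1341
relative error = 0.3938
realised/bound = 1 exactly: the bound is attained for this b and d


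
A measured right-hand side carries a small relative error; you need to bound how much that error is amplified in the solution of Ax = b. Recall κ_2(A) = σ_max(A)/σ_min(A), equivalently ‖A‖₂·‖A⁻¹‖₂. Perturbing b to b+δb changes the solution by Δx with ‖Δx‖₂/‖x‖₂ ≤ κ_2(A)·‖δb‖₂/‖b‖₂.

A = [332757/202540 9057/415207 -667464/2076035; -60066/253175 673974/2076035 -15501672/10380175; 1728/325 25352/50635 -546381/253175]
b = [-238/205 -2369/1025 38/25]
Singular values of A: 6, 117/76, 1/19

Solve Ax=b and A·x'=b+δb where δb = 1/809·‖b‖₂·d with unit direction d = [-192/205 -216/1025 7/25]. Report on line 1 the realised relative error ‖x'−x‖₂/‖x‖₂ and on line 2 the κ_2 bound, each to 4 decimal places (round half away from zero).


0.0019
0.1409

largest singular value 6, smallest 1/19
κ = σ_max/σ_min = 6/(1/19) = 114.0000
perturbation bound = 114.0000·1/809 = 0.1409
solve Ax = b  →  x = [0.6535 36.8240 9.4489]
‖b‖₂ = 3.0000 and ‖x‖₂ = 38.0226
with δb = [-0.0035 -0.0008 0.0010], A·Δx = δb → ‖Δx‖ = 0.0705
dividing the unrounded norms, ‖Δx‖/‖x‖ = 0.0019
realised/bound (from unrounded values) ≈ 0.0132


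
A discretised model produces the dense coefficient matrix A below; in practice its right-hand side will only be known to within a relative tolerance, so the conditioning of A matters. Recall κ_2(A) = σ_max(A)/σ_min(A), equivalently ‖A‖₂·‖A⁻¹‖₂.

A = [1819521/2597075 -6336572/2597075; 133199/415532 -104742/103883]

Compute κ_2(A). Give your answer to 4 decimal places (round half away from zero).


AᵀA = [379048758649/638560810000 -162242039421/79820101250; -162242039421/79820101250 278159460436/39910050625]; tr = 7727360201/1021697296, det = 366025/63856081
eigenvalues of AᵀA: λ = (tr ± √(tr²−4·det))/2 = 121/16, 48400/63856081
κ = σ_max/σ_min = (11/4)/(220/7991) = 99.8875

99.8875


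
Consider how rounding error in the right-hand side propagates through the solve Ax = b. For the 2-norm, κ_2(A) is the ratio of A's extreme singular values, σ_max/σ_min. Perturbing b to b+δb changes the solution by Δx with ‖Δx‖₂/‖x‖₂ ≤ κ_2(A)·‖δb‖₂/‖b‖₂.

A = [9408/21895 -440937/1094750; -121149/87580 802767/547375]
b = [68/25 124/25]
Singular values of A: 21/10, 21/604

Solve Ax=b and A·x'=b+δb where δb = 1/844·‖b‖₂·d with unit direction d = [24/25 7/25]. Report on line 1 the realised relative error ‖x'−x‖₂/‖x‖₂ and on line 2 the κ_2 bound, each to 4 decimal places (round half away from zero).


0.0017
0.0716

σ_max = 21/10, σ_min = 21/604
κ_2(A) = (21/10) / (21/604) = 60.4000
κ_2(A)·‖δb‖/‖b‖ = 0.0716
solve Ax = b  →  x = [81.9967 80.7225]
2-norm of b is 5.6569; of x, 115.0634
re-solving with b+δb shifts x by Δx of norm 0.1928
relative error = 0.0017
realised/bound (from unrounded values) ≈ 0.0234


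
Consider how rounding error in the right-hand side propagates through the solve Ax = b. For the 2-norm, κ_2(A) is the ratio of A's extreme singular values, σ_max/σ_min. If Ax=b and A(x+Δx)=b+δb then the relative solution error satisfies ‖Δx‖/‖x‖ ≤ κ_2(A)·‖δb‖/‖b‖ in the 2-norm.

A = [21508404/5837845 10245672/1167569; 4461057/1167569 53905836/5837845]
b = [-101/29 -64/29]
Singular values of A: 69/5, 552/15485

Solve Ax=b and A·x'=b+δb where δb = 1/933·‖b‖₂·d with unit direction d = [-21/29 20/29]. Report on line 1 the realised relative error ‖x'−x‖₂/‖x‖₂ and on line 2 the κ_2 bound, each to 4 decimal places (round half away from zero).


largest singular value 69/5, smallest 552/15485
condition number: (69/5) ÷ (552/15485) = 387.1250
bound on ‖Δx‖/‖x‖: κ·ε = 387.1250·1/933 = 0.4149
solve Ax = b  →  x = [-26.0061 10.5219]
‖b‖ = 4.1231, ‖x‖ = 28.0540
re-solving with b+δb shifts x by Δx of norm 0.1240
relative error = 0.0044
realised/bound (from unrounded values) ≈ 0.0107

0.0044
0.4149


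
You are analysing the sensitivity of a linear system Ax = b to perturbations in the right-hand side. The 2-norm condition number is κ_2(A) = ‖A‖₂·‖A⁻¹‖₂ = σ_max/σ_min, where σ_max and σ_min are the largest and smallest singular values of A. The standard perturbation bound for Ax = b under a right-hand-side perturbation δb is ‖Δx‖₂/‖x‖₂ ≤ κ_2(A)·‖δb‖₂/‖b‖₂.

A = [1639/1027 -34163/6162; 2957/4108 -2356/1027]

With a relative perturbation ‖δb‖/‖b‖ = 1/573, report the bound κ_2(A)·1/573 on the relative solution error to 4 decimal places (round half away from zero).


AᵀA = [306065/99856 -393155/37446; -393155/37446 8088385/224676]; tr = 35108125/898704, det = 390625/3594816
char-poly roots: 625/16 and 625/224676
so κ_2 = √((625/16) / (625/224676)) = 118.5000
worst-case relative error ≤ 118.5000 × 1/573 = 0.2068

0.2068


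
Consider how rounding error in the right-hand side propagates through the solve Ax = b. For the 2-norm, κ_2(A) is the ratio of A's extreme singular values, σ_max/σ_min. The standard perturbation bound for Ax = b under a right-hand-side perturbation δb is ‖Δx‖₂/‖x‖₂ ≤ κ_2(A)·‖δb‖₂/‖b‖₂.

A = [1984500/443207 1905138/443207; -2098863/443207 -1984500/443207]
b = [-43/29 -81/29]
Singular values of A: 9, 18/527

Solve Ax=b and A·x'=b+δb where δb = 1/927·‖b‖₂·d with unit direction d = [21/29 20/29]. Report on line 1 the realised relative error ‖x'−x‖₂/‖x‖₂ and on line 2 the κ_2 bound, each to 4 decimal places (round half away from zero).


0.0011
0.2843

largest singular value 9, smallest 18/527
κ_2(A) = 9 / (18/527) = 263.5000
worst-case relative error ≤ 263.5000 × 1/927 = 0.2843
solve Ax = b  →  x = [60.6552 -63.5268]
‖b‖ = 3.1623, ‖x‖ = 87.8334
Δx = A⁻¹·δb where δb = 1/927·3.1623·d; ‖Δx‖ = 0.0999
relative error = 0.0011
so the bound overstates the realised error by a factor of ≈ 249.9782 (computed from the unrounded values)


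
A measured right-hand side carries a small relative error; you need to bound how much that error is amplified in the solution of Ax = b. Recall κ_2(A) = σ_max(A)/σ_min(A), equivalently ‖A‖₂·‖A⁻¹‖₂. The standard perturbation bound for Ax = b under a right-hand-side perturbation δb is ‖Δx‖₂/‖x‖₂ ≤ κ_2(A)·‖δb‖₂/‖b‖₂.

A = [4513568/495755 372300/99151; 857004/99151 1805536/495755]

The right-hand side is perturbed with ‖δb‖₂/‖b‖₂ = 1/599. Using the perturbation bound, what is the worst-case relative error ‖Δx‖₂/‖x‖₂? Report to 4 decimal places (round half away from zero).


form AᵀA = [46056709264/292239025 3837993984/58447805; 3837993984/58447805 7996602256/292239025] with trace 63968416/345845 and determinant 21381376/43230625
eigenvalues of AᵀA: λ = (tr ± √(tr²−4·det))/2 = 4624/25, 4624/1729225
σ_max=√(4624/25)=(68/5), σ_min=√(4624/1729225)=(68/1315) → κ = 263.0000
bound on ‖Δx‖/‖x‖: κ·ε = 263.0000·1/599 = 0.4391

0.4391


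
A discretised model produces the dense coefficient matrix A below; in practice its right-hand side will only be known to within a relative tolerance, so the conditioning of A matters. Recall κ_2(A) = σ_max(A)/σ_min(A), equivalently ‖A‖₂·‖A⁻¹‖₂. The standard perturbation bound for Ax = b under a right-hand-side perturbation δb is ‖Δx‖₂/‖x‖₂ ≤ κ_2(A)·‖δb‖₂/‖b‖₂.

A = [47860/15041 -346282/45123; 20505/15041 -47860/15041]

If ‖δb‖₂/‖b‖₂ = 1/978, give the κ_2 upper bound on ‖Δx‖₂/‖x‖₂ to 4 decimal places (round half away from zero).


form AᵀA = [16041625/1338649 -115486180/4015947; -115486180/4015947 831517396/12047841] with trace 5774509/71289 and determinant 900/7921
char-poly roots: 81 and 100/71289
κ_2(A) = √(λ_max/λ_min) = √(81 / (100/71289)) = 240.3000
bound on ‖Δx‖/‖x‖: κ·ε = 240.3000·1/978 = 0.2457

0.2457


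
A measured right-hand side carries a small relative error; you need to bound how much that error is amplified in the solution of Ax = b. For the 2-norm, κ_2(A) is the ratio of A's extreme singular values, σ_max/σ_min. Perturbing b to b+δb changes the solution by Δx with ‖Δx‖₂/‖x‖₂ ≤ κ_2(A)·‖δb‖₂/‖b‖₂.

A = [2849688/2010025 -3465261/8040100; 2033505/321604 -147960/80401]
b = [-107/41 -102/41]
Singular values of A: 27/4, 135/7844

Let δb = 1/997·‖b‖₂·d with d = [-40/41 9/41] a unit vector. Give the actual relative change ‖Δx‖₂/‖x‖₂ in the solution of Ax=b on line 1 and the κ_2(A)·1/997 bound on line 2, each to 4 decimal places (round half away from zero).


0.0018
0.3934

σ_max = 27/4, σ_min = 135/7844
κ_2(A) = (27/4) / (135/7844) = 392.2000
κ_2(A)·‖δb‖/‖b‖ = 0.3934
solve Ax = b  →  x = [32.1114 111.6836]
‖b‖ = 3.6056, ‖x‖ = 116.2083
Δx = A⁻¹·δb where δb = 1/997·3.6056·d; ‖Δx‖ = 0.2101
relative error = 0.0018
tightness: 0.0018 against a bound of 0.3934 (unrounded ratio ≈ 0.0046)


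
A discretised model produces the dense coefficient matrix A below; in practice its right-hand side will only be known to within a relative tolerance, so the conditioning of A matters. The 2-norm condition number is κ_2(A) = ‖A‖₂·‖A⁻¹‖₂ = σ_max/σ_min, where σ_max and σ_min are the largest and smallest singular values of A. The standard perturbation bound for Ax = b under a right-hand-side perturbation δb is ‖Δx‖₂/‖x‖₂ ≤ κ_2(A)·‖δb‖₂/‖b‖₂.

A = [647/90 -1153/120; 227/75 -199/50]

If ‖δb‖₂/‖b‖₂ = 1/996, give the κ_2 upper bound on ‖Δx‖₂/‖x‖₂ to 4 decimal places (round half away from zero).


AᵀA = [12320269/202500 -21902231/270000; -21902231/270000 38937769/360000]; tr = 21902569/129600, det = 28561/129600
solving λ² − 21902569/129600·λ + 28561/129600 = 0 gives λ = 169, 169/129600
σ_max=√169=13, σ_min=√(169/129600)=(13/360) → κ = 360.0000
perturbation bound = 360.0000·1/996 = 0.3614

0.3614


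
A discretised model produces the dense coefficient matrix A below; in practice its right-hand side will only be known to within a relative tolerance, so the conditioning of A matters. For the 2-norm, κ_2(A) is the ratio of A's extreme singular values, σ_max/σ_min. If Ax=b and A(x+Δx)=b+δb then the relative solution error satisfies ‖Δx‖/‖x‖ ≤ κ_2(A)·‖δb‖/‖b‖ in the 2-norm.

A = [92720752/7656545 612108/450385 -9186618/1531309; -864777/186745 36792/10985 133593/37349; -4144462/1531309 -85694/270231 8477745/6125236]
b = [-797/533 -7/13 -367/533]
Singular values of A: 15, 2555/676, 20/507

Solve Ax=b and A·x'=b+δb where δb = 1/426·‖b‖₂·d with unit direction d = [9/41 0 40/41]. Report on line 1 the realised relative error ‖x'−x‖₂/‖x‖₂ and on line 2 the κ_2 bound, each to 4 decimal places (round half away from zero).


0.0041
0.8926

σ_max = 15, σ_min = 20/507
κ_2(A) = 15 / (20/507) = 380.2500
bound on ‖Δx‖/‖x‖: κ·ε = 380.2500·1/426 = 0.8926
solve Ax = b  →  x = [-11.5459 6.8440 -21.5069]
2-norm of b is 1.7321; of x, 25.3515
re-solving with b+δb shifts x by Δx of norm 0.1031
dividing the unrounded norms, ‖Δx‖/‖x‖ = 0.0041
tightness: 0.0041 against a bound of 0.8926 (unrounded ratio ≈ 0.0046)


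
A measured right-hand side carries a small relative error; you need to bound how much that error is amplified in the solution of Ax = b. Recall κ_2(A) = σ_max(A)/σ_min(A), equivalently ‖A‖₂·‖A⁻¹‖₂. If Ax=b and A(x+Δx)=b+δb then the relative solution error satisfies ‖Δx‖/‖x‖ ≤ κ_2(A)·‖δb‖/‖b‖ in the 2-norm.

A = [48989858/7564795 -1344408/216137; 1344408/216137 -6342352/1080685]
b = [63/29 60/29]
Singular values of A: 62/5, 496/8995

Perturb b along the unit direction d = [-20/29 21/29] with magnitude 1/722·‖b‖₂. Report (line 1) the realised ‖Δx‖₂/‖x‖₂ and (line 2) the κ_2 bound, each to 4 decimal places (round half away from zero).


0.3115
0.3115

largest singular value 62/5, smallest 496/8995
κ_2(A) = (62/5) / (496/8995) = 224.8750
perturbation bound = 224.8750·1/722 = 0.3115
solve Ax = b  →  x = [0.1752 -0.1669]
‖b‖ = 3.0000, ‖x‖ = 0.2419
δb = ε·‖b‖·d = [-0.0029 0.0030]; solving A·Δx = δb gives ‖Δx‖ = 0.0754
relative error = 0.3115
tightness: 0.3115 against a bound of 0.3115; the bound is attained (ratio 1)
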